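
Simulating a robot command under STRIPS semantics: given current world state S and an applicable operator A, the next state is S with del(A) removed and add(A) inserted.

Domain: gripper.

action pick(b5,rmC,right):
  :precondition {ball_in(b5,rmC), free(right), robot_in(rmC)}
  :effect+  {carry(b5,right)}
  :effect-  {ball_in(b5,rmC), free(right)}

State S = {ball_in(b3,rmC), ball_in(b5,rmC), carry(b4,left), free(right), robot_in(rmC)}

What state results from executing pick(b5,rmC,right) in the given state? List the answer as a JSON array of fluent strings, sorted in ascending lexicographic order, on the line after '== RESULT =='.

Compute (S \ del) ∪ add:
  pre ⊆ S: {ball_in(b5,rmC), free(right), robot_in(rmC)} ⊆ S  — applicable
  S \ del = {ball_in(b3,rmC), carry(b4,left), robot_in(rmC)}
  ∪ add   = {ball_in(b3,rmC), carry(b4,left), carry(b5,right), robot_in(rmC)}

== RESULT ==
["ball_in(b3,rmC)", "carry(b4,left)", "carry(b5,right)", "robot_in(rmC)"]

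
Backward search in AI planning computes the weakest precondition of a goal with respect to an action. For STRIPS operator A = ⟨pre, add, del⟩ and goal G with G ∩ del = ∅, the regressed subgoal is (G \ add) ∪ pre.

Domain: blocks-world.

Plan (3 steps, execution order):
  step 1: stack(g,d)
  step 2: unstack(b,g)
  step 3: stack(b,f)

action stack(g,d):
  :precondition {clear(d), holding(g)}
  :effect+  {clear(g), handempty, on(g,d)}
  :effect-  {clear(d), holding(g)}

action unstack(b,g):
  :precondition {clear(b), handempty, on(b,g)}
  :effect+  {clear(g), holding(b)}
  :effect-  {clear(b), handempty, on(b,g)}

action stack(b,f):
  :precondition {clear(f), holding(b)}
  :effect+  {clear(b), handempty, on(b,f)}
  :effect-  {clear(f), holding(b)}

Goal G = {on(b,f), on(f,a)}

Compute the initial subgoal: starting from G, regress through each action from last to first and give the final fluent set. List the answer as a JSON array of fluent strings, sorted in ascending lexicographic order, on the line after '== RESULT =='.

Work backward from the goal:
  through step 3 (stack(b,f)): drop {on(b,f)}, keep {on(f,a)}, require {clear(f), holding(b)}
    → {clear(f), holding(b), on(f,a)}
  through step 2 (unstack(b,g)): drop {holding(b)}, keep {clear(f), on(f,a)}, require {clear(b), handempty, on(b,g)}
    → {clear(b), clear(f), handempty, on(b,g), on(f,a)}
  through step 1 (stack(g,d)): drop {handempty}, keep {clear(b), clear(f), on(b,g), on(f,a)}, require {clear(d), holding(g)}
    → {clear(b), clear(d), clear(f), holding(g), on(b,g), on(f,a)}

== RESULT ==
["clear(b)", "clear(d)", "clear(f)", "holding(g)", "on(b,g)", "on(f,a)"]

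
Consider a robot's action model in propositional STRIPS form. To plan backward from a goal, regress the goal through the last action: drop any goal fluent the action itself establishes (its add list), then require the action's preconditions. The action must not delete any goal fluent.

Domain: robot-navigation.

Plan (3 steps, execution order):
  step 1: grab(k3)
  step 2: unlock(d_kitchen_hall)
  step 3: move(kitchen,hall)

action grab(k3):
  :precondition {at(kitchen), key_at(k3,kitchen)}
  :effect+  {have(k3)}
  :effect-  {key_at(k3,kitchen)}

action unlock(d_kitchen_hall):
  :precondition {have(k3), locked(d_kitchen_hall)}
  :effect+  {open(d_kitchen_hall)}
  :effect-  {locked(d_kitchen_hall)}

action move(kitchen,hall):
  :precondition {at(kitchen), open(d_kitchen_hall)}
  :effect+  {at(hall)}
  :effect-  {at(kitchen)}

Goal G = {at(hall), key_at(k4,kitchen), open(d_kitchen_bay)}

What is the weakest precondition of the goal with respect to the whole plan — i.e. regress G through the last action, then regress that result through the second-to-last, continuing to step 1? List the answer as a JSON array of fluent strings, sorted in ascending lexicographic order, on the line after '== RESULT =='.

Regress step by step:
  through step 3 (move(kitchen,hall)): drop {at(hall)}, keep {key_at(k4,kitchen), open(d_kitchen_bay)}, require {at(kitchen), open(d_kitchen_hall)}
    → {at(kitchen), key_at(k4,kitchen), open(d_kitchen_bay), open(d_kitchen_hall)}
  through step 2 (unlock(d_kitchen_hall)): drop {open(d_kitchen_hall)}, keep {at(kitchen), key_at(k4,kitchen), open(d_kitchen_bay)}, require {have(k3), locked(d_kitchen_hall)}
    → {at(kitchen), have(k3), key_at(k4,kitchen), locked(d_kitchen_hall), open(d_kitchen_bay)}
  through step 1 (grab(k3)): drop {have(k3)}, keep {at(kitchen), key_at(k4,kitchen), locked(d_kitchen_hall), open(d_kitchen_bay)}, require {at(kitchen), key_at(k3,kitchen)}
    → {at(kitchen), key_at(k3,kitchen), key_at(k4,kitchen), locked(d_kitchen_hall), open(d_kitchen_bay)}

== RESULT ==
["at(kitchen)", "key_at(k3,kitchen)", "key_at(k4,kitchen)", "locked(d_kitchen_hall)", "open(d_kitchen_bay)"]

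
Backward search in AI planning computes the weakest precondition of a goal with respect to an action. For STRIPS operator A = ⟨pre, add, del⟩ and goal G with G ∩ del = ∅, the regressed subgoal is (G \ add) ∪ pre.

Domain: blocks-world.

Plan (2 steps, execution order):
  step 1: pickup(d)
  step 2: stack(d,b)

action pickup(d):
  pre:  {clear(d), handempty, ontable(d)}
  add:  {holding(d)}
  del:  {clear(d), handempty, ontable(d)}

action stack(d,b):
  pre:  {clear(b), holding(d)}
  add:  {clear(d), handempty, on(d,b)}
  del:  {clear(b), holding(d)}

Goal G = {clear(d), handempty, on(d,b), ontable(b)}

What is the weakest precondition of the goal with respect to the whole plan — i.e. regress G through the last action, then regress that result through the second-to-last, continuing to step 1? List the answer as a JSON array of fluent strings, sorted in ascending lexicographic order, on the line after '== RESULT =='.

Work backward from the goal:
  through step 2 (stack(d,b)): drop {clear(d), handempty, on(d,b)}, keep {ontable(b)}, require {clear(b), holding(d)}
    → {clear(b), holding(d), ontable(b)}
  through step 1 (pickup(d)): drop {holding(d)}, keep {clear(b), ontable(b)}, require {clear(d), handempty, ontable(d)}
    → {clear(b), clear(d), handempty, ontable(b), ontable(d)}

== RESULT ==
["clear(b)", "clear(d)", "handempty", "ontable(b)", "ontable(d)"]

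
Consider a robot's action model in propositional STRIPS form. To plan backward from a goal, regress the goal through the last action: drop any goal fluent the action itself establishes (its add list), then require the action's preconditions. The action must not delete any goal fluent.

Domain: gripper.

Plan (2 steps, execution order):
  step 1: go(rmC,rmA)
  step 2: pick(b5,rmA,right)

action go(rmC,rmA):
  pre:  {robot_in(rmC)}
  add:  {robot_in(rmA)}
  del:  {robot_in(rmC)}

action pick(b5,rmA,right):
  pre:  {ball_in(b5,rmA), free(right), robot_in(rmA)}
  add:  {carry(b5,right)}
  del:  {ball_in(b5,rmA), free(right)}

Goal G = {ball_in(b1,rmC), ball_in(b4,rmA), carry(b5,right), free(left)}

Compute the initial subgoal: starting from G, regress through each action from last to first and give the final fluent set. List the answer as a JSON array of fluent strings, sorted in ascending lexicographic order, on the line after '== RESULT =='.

Regress step by step:
  through step 2 (pick(b5,rmA,right)): drop {carry(b5,right)}, keep {ball_in(b1,rmC), ball_in(b4,rmA), free(left)}, require {ball_in(b5,rmA), free(right), robot_in(rmA)}
    → {ball_in(b1,rmC), ball_in(b4,rmA), ball_in(b5,rmA), free(left), free(right), robot_in(rmA)}
  through step 1 (go(rmC,rmA)): drop {robot_in(rmA)}, keep {ball_in(b1,rmC), ball_in(b4,rmA), ball_in(b5,rmA), free(left), free(right)}, require {robot_in(rmC)}
    → {ball_in(b1,rmC), ball_in(b4,rmA), ball_in(b5,rmA), free(left), free(right), robot_in(rmC)}

== RESULT ==
["ball_in(b1,rmC)", "ball_in(b4,rmA)", "ball_in(b5,rmA)", "free(left)", "free(right)", "robot_in(rmC)"]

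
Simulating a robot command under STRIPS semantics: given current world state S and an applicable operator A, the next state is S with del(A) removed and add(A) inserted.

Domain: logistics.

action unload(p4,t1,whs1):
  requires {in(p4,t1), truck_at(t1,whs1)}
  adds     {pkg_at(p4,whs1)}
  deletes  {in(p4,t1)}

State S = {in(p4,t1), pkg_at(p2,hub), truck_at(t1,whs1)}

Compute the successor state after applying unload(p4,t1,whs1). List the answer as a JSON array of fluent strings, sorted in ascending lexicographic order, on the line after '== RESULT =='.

Compute (S \ del) ∪ add:
  pre ⊆ S: {in(p4,t1), truck_at(t1,whs1)} ⊆ S  — applicable
  S \ del = {pkg_at(p2,hub), truck_at(t1,whs1)}
  ∪ add   = {pkg_at(p2,hub), pkg_at(p4,whs1), truck_at(t1,whs1)}

== RESULT ==
["pkg_at(p2,hub)", "pkg_at(p4,whs1)", "truck_at(t1,whs1)"]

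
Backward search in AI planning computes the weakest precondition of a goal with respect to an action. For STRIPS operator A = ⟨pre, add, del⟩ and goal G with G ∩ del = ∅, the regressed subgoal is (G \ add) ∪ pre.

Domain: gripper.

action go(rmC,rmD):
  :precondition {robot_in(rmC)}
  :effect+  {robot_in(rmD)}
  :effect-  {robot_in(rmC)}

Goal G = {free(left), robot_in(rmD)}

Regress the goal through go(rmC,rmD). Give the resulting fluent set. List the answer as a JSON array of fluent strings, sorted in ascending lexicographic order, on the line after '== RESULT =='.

Regress:
  G ∩ del = {}  (empty — regression defined)
  G \ add = {free(left), robot_in(rmD)} \ {robot_in(rmD)} = {free(left)}
  ∪ pre   = {free(left)} ∪ {robot_in(rmC)}
          = {free(left), robot_in(rmC)}

== RESULT ==
["free(left)", "robot_in(rmC)"]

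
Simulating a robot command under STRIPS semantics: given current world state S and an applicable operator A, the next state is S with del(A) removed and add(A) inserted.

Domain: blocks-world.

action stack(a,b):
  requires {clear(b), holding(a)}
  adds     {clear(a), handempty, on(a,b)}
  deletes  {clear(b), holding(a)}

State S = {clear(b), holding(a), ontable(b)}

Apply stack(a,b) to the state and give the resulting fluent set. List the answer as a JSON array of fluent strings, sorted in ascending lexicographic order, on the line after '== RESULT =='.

Progress:
  pre ⊆ S: {clear(b), holding(a)} ⊆ S  — applicable
  S \ del = {ontable(b)}
  ∪ add   = {clear(a), handempty, on(a,b), ontable(b)}

== RESULT ==
["clear(a)", "handempty", "on(a,b)", "ontable(b)"]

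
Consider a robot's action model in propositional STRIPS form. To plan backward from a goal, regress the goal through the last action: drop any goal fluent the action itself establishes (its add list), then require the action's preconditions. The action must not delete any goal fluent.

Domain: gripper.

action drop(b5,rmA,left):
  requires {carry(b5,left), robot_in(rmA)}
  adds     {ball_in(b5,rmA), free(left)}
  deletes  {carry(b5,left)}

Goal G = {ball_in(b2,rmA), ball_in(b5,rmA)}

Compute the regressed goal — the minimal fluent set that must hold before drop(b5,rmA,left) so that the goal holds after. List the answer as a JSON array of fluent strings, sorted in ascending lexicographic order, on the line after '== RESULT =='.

Compute (G \ add) ∪ pre:
  G ∩ del = {}  (empty — regression defined)
  G \ add = {ball_in(b2,rmA), ball_in(b5,rmA)} \ {ball_in(b5,rmA), free(left)} = {ball_in(b2,rmA)}
  ∪ pre   = {ball_in(b2,rmA)} ∪ {carry(b5,left), robot_in(rmA)}
          = {ball_in(b2,rmA), carry(b5,left), robot_in(rmA)}

== RESULT ==
["ball_in(b2,rmA)", "carry(b5,left)", "robot_in(rmA)"]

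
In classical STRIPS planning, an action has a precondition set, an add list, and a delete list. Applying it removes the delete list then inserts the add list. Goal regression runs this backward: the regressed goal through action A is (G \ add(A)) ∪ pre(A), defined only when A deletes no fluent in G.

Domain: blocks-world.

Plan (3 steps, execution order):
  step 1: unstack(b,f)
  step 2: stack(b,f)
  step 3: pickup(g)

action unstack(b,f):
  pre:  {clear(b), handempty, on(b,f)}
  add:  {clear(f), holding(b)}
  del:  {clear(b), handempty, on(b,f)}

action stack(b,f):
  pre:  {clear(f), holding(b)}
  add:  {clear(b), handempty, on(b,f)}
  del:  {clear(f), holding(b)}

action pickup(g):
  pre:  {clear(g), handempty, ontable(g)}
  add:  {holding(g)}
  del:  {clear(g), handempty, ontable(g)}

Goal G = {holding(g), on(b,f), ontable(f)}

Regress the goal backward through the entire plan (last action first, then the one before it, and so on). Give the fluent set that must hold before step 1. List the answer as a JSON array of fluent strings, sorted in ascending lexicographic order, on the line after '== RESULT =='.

Regress step by step:
  through step 3 (pickup(g)): drop {holding(g)}, keep {on(b,f), ontable(f)}, require {clear(g), handempty, ontable(g)}
    → {clear(g), handempty, on(b,f), ontable(f), ontable(g)}
  through step 2 (stack(b,f)): drop {handempty, on(b,f)}, keep {clear(g), ontable(f), ontable(g)}, require {clear(f), holding(b)}
    → {clear(f), clear(g), holding(b), ontable(f), ontable(g)}
  through step 1 (unstack(b,f)): drop {clear(f), holding(b)}, keep {clear(g), ontable(f), ontable(g)}, require {clear(b), handempty, on(b,f)}
    → {clear(b), clear(g), handempty, on(b,f), ontable(f), ontable(g)}

== RESULT ==
["clear(b)", "clear(g)", "handempty", "on(b,f)", "ontable(f)", "ontable(g)"]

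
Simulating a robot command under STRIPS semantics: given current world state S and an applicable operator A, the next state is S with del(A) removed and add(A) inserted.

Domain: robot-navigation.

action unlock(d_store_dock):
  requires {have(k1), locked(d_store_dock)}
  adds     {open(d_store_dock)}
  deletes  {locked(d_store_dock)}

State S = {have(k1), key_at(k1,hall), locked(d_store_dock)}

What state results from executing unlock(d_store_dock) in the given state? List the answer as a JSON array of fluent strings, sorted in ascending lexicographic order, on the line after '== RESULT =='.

Progress:
  pre ⊆ S: {have(k1), locked(d_store_dock)} ⊆ S  — applicable
  S \ del = {have(k1), key_at(k1,hall)}
  ∪ add   = {have(k1), key_at(k1,hall), open(d_store_dock)}

== RESULT ==
["have(k1)", "key_at(k1,hall)", "open(d_store_dock)"]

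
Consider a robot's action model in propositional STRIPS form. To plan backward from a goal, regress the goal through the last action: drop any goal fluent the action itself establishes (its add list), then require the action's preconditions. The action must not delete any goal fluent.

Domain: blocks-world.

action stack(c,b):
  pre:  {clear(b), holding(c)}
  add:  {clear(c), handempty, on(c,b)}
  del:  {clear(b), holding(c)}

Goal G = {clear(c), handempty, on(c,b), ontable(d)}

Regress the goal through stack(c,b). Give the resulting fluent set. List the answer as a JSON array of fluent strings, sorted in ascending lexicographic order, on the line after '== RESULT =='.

Compute (G \ add) ∪ pre:
  G ∩ del = {}  (empty — regression defined)
  G \ add = {clear(c), handempty, on(c,b), ontable(d)} \ {clear(c), handempty, on(c,b)} = {ontable(d)}
  ∪ pre   = {ontable(d)} ∪ {clear(b), holding(c)}
          = {clear(b), holding(c), ontable(d)}

== RESULT ==
["clear(b)", "holding(c)", "ontable(d)"]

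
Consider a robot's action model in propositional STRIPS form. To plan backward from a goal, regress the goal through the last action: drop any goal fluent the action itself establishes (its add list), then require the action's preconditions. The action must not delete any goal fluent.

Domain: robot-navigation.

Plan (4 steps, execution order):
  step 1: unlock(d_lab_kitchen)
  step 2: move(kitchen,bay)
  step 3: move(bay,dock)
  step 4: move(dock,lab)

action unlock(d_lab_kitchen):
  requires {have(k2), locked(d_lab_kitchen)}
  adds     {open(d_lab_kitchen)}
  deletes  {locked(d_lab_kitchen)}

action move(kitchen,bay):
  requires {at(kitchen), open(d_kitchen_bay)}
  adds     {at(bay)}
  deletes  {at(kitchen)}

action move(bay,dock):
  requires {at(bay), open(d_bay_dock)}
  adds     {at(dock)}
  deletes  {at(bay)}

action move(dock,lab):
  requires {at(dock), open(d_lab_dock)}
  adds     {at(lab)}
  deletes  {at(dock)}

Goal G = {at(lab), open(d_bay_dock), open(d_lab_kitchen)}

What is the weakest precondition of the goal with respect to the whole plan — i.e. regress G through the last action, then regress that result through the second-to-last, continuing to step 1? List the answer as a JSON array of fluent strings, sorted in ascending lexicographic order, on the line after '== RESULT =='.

Regress step by step:
  through step 4 (move(dock,lab)): drop {at(lab)}, keep {open(d_bay_dock), open(d_lab_kitchen)}, require {at(dock), open(d_lab_dock)}
    → {at(dock), open(d_bay_dock), open(d_lab_dock), open(d_lab_kitchen)}
  through step 3 (move(bay,dock)): drop {at(dock)}, keep {open(d_bay_dock), open(d_lab_dock), open(d_lab_kitchen)}, require {at(bay), open(d_bay_dock)}
    → {at(bay), open(d_bay_dock), open(d_lab_dock), open(d_lab_kitchen)}
  through step 2 (move(kitchen,bay)): drop {at(bay)}, keep {open(d_bay_dock), open(d_lab_dock), open(d_lab_kitchen)}, require {at(kitchen), open(d_kitchen_bay)}
    → {at(kitchen), open(d_bay_dock), open(d_kitchen_bay), open(d_lab_dock), open(d_lab_kitchen)}
  through step 1 (unlock(d_lab_kitchen)): drop {open(d_lab_kitchen)}, keep {at(kitchen), open(d_bay_dock), open(d_kitchen_bay), open(d_lab_dock)}, require {have(k2), locked(d_lab_kitchen)}
    → {at(kitchen), have(k2), locked(d_lab_kitchen), open(d_bay_dock), open(d_kitchen_bay), open(d_lab_dock)}

== RESULT ==
["at(kitchen)", "have(k2)", "locked(d_lab_kitchen)", "open(d_bay_dock)", "open(d_kitchen_bay)", "open(d_lab_dock)"]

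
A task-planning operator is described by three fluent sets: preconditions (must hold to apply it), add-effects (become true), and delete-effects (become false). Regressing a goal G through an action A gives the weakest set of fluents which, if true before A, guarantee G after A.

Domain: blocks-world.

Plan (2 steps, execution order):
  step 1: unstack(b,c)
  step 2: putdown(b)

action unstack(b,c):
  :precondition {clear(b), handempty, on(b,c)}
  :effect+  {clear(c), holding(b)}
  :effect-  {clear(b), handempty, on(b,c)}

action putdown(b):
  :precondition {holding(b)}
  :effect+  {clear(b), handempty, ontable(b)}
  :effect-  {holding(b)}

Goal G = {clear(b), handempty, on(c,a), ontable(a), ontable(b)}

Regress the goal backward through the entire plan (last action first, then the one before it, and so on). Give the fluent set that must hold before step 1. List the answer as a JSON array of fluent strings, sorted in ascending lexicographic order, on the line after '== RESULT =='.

Work backward from the goal:
  through step 2 (putdown(b)): drop {clear(b), handempty, ontable(b)}, keep {on(c,a), ontable(a)}, require {holding(b)}
    → {holding(b), on(c,a), ontable(a)}
  through step 1 (unstack(b,c)): drop {holding(b)}, keep {on(c,a), ontable(a)}, require {clear(b), handempty, on(b,c)}
    → {clear(b), handempty, on(b,c), on(c,a), ontable(a)}

== RESULT ==
["clear(b)", "handempty", "on(b,c)", "on(c,a)", "ontable(a)"]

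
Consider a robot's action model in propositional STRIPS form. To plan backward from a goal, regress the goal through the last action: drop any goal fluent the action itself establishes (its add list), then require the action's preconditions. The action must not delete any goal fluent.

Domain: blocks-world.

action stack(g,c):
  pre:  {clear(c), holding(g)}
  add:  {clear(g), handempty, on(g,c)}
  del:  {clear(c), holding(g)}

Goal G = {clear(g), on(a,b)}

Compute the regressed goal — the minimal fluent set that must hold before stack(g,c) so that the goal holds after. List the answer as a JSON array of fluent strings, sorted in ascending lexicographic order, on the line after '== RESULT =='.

Compute (G \ add) ∪ pre:
  G ∩ del = {}  (empty — regression defined)
  G \ add = {clear(g), on(a,b)} \ {clear(g), handempty, on(g,c)} = {on(a,b)}
  ∪ pre   = {on(a,b)} ∪ {clear(c), holding(g)}
          = {clear(c), holding(g), on(a,b)}

== RESULT ==
["clear(c)", "holding(g)", "on(a,b)"]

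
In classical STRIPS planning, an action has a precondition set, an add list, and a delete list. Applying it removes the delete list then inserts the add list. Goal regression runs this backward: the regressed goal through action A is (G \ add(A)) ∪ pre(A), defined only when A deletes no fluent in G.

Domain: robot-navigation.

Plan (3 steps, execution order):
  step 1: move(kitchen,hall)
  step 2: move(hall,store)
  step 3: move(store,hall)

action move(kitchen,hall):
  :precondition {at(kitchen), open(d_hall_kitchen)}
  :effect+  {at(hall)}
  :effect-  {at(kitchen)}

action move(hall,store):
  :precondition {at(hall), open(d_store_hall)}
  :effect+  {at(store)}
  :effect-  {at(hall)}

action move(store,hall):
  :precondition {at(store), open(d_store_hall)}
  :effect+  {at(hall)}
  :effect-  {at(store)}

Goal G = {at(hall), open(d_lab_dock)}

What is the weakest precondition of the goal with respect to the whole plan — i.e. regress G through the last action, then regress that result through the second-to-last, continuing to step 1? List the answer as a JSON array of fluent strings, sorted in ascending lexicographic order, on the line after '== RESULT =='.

Regress step by step:
  through step 3 (move(store,hall)): drop {at(hall)}, keep {open(d_lab_dock)}, require {at(store), open(d_store_hall)}
    → {at(store), open(d_lab_dock), open(d_store_hall)}
  through step 2 (move(hall,store)): drop {at(store)}, keep {open(d_lab_dock), open(d_store_hall)}, require {at(hall), open(d_store_hall)}
    → {at(hall), open(d_lab_dock), open(d_store_hall)}
  through step 1 (move(kitchen,hall)): drop {at(hall)}, keep {open(d_lab_dock), open(d_store_hall)}, require {at(kitchen), open(d_hall_kitchen)}
    → {at(kitchen), open(d_hall_kitchen), open(d_lab_dock), open(d_store_hall)}

== RESULT ==
["at(kitchen)", "open(d_hall_kitchen)", "open(d_lab_dock)", "open(d_store_hall)"]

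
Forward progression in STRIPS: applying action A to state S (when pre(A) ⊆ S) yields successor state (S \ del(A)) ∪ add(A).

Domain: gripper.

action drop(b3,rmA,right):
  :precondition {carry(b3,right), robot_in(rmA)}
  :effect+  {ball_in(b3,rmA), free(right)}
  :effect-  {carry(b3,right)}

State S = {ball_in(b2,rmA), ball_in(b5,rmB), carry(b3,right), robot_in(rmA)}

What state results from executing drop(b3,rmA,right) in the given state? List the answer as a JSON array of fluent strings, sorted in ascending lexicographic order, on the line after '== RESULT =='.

Progress:
  pre ⊆ S: {carry(b3,right), robot_in(rmA)} ⊆ S  — applicable
  S \ del = {ball_in(b2,rmA), ball_in(b5,rmB), robot_in(rmA)}
  ∪ add   = {ball_in(b2,rmA), ball_in(b3,rmA), ball_in(b5,rmB), free(right), robot_in(rmA)}

== RESULT ==
["ball_in(b2,rmA)", "ball_in(b3,rmA)", "ball_in(b5,rmB)", "free(right)", "robot_in(rmA)"]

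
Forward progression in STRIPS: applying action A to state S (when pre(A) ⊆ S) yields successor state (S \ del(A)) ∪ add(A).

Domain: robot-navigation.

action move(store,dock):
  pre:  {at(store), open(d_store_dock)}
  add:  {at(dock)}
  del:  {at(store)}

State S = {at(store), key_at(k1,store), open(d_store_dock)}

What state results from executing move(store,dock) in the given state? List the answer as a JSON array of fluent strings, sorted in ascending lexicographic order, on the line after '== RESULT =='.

Progress:
  pre ⊆ S: {at(store), open(d_store_dock)} ⊆ S  — applicable
  S \ del = {key_at(k1,store), open(d_store_dock)}
  ∪ add   = {at(dock), key_at(k1,store), open(d_store_dock)}

== RESULT ==
["at(dock)", "key_at(k1,store)", "open(d_store_dock)"]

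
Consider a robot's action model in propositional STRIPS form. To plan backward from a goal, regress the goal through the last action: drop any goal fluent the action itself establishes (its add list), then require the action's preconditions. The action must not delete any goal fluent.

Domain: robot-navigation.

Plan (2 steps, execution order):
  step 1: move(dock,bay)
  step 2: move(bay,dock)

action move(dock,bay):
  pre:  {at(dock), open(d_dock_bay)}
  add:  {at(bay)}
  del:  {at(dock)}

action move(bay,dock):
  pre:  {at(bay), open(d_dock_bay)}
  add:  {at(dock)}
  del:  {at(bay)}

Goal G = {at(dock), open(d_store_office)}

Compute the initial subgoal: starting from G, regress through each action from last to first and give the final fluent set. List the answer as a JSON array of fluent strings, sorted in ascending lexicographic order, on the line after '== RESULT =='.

Regress step by step:
  through step 2 (move(bay,dock)): drop {at(dock)}, keep {open(d_store_office)}, require {at(bay), open(d_dock_bay)}
    → {at(bay), open(d_dock_bay), open(d_store_office)}
  through step 1 (move(dock,bay)): drop {at(bay)}, keep {open(d_dock_bay), open(d_store_office)}, require {at(dock), open(d_dock_bay)}
    → {at(dock), open(d_dock_bay), open(d_store_office)}

== RESULT ==
["at(dock)", "open(d_dock_bay)", "open(d_store_office)"]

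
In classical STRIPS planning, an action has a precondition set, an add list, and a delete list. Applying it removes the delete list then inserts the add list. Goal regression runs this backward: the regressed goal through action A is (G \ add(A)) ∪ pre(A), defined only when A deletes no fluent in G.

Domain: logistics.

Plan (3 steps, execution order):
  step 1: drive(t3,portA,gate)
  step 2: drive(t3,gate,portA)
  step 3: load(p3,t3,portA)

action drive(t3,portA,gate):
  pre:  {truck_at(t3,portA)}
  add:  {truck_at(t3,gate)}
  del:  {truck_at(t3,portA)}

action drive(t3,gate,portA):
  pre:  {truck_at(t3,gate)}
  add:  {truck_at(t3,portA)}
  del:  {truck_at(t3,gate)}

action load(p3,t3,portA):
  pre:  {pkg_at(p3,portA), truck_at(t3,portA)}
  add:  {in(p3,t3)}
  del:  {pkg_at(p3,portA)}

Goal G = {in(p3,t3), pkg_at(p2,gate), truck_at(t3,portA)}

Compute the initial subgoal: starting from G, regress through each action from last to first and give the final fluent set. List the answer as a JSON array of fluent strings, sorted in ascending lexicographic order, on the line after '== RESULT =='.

Regress step by step:
  through step 3 (load(p3,t3,portA)): drop {in(p3,t3)}, keep {pkg_at(p2,gate), truck_at(t3,portA)}, require {pkg_at(p3,portA), truck_at(t3,portA)}
    → {pkg_at(p2,gate), pkg_at(p3,portA), truck_at(t3,portA)}
  through step 2 (drive(t3,gate,portA)): drop {truck_at(t3,portA)}, keep {pkg_at(p2,gate), pkg_at(p3,portA)}, require {truck_at(t3,gate)}
    → {pkg_at(p2,gate), pkg_at(p3,portA), truck_at(t3,gate)}
  through step 1 (drive(t3,portA,gate)): drop {truck_at(t3,gate)}, keep {pkg_at(p2,gate), pkg_at(p3,portA)}, require {truck_at(t3,portA)}
    → {pkg_at(p2,gate), pkg_at(p3,portA), truck_at(t3,portA)}

== RESULT ==
["pkg_at(p2,gate)", "pkg_at(p3,portA)", "truck_at(t3,portA)"]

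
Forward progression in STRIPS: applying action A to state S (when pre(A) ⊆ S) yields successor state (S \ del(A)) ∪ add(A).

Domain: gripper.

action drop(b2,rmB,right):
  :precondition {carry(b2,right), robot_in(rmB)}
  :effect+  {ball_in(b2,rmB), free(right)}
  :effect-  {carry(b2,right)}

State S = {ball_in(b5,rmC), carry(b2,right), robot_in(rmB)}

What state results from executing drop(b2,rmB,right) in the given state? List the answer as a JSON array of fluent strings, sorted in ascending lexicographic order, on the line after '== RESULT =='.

Compute (S \ del) ∪ add:
  pre ⊆ S: {carry(b2,right), robot_in(rmB)} ⊆ S  — applicable
  S \ del = {ball_in(b5,rmC), robot_in(rmB)}
  ∪ add   = {ball_in(b2,rmB), ball_in(b5,rmC), free(right), robot_in(rmB)}

== RESULT ==
["ball_in(b2,rmB)", "ball_in(b5,rmC)", "free(right)", "robot_in(rmB)"]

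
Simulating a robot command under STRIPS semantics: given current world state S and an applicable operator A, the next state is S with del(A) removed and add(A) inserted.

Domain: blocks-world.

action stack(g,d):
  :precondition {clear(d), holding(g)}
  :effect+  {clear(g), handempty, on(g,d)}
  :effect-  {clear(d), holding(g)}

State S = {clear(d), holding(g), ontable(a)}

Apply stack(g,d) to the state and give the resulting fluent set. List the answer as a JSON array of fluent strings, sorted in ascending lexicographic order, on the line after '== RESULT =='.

Progress:
  pre ⊆ S: {clear(d), holding(g)} ⊆ S  — applicable
  S \ del = {ontable(a)}
  ∪ add   = {clear(g), handempty, on(g,d), ontable(a)}

== RESULT ==
["clear(g)", "handempty", "on(g,d)", "ontable(a)"]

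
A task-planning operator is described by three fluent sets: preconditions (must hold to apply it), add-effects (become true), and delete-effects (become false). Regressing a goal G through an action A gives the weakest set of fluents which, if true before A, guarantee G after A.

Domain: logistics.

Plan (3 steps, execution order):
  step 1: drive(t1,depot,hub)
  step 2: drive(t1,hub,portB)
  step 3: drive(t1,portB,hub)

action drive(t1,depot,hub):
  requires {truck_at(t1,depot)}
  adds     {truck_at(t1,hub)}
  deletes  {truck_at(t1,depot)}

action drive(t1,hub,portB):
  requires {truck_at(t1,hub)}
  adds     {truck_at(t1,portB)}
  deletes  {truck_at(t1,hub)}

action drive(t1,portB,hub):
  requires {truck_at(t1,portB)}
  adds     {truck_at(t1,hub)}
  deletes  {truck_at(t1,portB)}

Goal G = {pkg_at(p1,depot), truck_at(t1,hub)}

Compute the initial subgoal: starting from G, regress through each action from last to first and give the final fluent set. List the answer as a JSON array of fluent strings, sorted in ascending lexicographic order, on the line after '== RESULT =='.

Work backward from the goal:
  through step 3 (drive(t1,portB,hub)): drop {truck_at(t1,hub)}, keep {pkg_at(p1,depot)}, require {truck_at(t1,portB)}
    → {pkg_at(p1,depot), truck_at(t1,portB)}
  through step 2 (drive(t1,hub,portB)): drop {truck_at(t1,portB)}, keep {pkg_at(p1,depot)}, require {truck_at(t1,hub)}
    → {pkg_at(p1,depot), truck_at(t1,hub)}
  through step 1 (drive(t1,depot,hub)): drop {truck_at(t1,hub)}, keep {pkg_at(p1,depot)}, require {truck_at(t1,depot)}
    → {pkg_at(p1,depot), truck_at(t1,depot)}

== RESULT ==
["pkg_at(p1,depot)", "truck_at(t1,depot)"]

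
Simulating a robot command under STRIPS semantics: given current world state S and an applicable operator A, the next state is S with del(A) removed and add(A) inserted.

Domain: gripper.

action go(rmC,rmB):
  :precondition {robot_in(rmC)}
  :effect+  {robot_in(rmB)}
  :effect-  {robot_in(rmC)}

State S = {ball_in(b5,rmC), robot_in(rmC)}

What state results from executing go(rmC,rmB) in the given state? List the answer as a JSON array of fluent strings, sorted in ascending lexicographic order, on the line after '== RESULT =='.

Progress:
  pre ⊆ S: {robot_in(rmC)} ⊆ S  — applicable
  S \ del = {ball_in(b5,rmC)}
  ∪ add   = {ball_in(b5,rmC), robot_in(rmB)}

== RESULT ==
["ball_in(b5,rmC)", "robot_in(rmB)"]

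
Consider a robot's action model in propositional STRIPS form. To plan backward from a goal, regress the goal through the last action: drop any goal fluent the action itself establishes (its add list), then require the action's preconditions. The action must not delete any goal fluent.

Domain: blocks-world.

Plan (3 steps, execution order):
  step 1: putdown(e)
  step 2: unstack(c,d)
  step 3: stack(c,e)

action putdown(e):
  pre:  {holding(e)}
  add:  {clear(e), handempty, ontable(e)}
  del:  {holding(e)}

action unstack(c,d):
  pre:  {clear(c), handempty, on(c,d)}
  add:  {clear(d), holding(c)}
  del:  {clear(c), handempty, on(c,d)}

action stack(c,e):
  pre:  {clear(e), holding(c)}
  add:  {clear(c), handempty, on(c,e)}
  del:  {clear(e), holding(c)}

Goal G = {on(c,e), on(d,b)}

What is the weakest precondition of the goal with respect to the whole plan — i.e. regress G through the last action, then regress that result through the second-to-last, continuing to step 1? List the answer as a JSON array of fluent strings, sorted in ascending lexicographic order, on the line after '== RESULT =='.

Work backward from the goal:
  through step 3 (stack(c,e)): drop {on(c,e)}, keep {on(d,b)}, require {clear(e), holding(c)}
    → {clear(e), holding(c), on(d,b)}
  through step 2 (unstack(c,d)): drop {holding(c)}, keep {clear(e), on(d,b)}, require {clear(c), handempty, on(c,d)}
    → {clear(c), clear(e), handempty, on(c,d), on(d,b)}
  through step 1 (putdown(e)): drop {clear(e), handempty}, keep {clear(c), on(c,d), on(d,b)}, require {holding(e)}
    → {clear(c), holding(e), on(c,d), on(d,b)}

== RESULT ==
["clear(c)", "holding(e)", "on(c,d)", "on(d,b)"]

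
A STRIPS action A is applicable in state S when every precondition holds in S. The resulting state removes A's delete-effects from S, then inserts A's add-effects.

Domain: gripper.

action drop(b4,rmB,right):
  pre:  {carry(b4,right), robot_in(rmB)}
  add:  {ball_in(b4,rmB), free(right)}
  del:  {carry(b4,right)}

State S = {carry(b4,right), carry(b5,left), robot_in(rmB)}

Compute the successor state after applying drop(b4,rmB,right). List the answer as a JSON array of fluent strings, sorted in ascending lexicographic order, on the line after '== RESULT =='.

Compute (S \ del) ∪ add:
  pre ⊆ S: {carry(b4,right), robot_in(rmB)} ⊆ S  — applicable
  S \ del = {carry(b5,left), robot_in(rmB)}
  ∪ add   = {ball_in(b4,rmB), carry(b5,left), free(right), robot_in(rmB)}

== RESULT ==
["ball_in(b4,rmB)", "carry(b5,left)", "free(right)", "robot_in(rmB)"]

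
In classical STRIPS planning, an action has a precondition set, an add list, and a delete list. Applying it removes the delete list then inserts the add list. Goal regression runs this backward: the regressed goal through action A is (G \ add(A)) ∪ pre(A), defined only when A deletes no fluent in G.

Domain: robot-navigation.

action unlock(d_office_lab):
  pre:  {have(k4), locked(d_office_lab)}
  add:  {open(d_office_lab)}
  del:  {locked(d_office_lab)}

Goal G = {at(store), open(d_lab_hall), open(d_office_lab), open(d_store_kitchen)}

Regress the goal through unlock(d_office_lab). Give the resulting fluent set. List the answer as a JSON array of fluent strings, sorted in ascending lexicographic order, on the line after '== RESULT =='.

Compute (G \ add) ∪ pre:
  G ∩ del = {}  (empty — regression defined)
  G \ add = {at(store), open(d_lab_hall), open(d_office_lab), open(d_store_kitchen)} \ {open(d_office_lab)} = {at(store), open(d_lab_hall), open(d_store_kitchen)}
  ∪ pre   = {at(store), open(d_lab_hall), open(d_store_kitchen)} ∪ {have(k4), locked(d_office_lab)}
          = {at(store), have(k4), locked(d_office_lab), open(d_lab_hall), open(d_store_kitchen)}

== RESULT ==
["at(store)", "have(k4)", "locked(d_office_lab)", "open(d_lab_hall)", "open(d_store_kitchen)"]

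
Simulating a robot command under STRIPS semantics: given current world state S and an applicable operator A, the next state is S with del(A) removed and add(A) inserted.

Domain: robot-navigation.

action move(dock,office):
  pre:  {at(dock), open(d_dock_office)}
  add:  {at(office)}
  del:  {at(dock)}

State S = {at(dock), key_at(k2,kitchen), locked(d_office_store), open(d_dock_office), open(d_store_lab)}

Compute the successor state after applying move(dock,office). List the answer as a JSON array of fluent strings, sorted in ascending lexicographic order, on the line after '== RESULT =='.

Progress:
  pre ⊆ S: {at(dock), open(d_dock_office)} ⊆ S  — applicable
  S \ del = {key_at(k2,kitchen), locked(d_office_store), open(d_dock_office), open(d_store_lab)}
  ∪ add   = {at(office), key_at(k2,kitchen), locked(d_office_store), open(d_dock_office), open(d_store_lab)}

== RESULT ==
["at(office)", "key_at(k2,kitchen)", "locked(d_office_store)", "open(d_dock_office)", "open(d_store_lab)"]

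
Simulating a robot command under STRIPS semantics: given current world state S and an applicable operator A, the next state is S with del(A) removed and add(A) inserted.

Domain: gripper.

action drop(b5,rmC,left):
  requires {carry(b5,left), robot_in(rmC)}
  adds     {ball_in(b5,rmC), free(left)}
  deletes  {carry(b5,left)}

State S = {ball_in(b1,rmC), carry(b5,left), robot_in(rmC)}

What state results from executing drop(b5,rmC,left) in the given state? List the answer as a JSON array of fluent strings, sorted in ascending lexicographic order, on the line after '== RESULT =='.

Progress:
  pre ⊆ S: {carry(b5,left), robot_in(rmC)} ⊆ S  — applicable
  S \ del = {ball_in(b1,rmC), robot_in(rmC)}
  ∪ add   = {ball_in(b1,rmC), ball_in(b5,rmC), free(left), robot_in(rmC)}

== RESULT ==
["ball_in(b1,rmC)", "ball_in(b5,rmC)", "free(left)", "robot_in(rmC)"]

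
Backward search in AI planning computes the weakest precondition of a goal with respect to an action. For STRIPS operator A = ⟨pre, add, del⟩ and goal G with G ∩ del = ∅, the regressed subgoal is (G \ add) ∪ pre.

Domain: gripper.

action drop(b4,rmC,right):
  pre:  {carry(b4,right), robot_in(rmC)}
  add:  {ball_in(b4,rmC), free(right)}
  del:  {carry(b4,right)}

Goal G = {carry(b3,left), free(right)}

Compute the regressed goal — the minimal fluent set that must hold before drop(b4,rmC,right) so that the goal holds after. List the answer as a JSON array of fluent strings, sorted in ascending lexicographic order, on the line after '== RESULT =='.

Compute (G \ add) ∪ pre:
  G ∩ del = {}  (empty — regression defined)
  G \ add = {carry(b3,left), free(right)} \ {ball_in(b4,rmC), free(right)} = {carry(b3,left)}
  ∪ pre   = {carry(b3,left)} ∪ {carry(b4,right), robot_in(rmC)}
          = {carry(b3,left), carry(b4,right), robot_in(rmC)}

== RESULT ==
["carry(b3,left)", "carry(b4,right)", "robot_in(rmC)"]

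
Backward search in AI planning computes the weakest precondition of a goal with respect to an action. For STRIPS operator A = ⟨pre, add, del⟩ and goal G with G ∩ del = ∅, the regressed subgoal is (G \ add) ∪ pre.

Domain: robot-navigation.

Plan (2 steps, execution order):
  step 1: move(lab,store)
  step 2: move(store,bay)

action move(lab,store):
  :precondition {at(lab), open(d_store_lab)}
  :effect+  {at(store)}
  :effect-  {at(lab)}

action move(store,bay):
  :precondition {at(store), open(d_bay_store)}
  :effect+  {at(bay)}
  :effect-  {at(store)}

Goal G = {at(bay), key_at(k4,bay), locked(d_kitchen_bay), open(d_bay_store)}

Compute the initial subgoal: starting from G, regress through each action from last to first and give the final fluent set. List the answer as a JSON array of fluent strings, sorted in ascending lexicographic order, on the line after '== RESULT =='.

Regress step by step:
  through step 2 (move(store,bay)): drop {at(bay)}, keep {key_at(k4,bay), locked(d_kitchen_bay), open(d_bay_store)}, require {at(store), open(d_bay_store)}
    → {at(store), key_at(k4,bay), locked(d_kitchen_bay), open(d_bay_store)}
  through step 1 (move(lab,store)): drop {at(store)}, keep {key_at(k4,bay), locked(d_kitchen_bay), open(d_bay_store)}, require {at(lab), open(d_store_lab)}
    → {at(lab), key_at(k4,bay), locked(d_kitchen_bay), open(d_bay_store), open(d_store_lab)}

== RESULT ==
["at(lab)", "key_at(k4,bay)", "locked(d_kitchen_bay)", "open(d_bay_store)", "open(d_store_lab)"]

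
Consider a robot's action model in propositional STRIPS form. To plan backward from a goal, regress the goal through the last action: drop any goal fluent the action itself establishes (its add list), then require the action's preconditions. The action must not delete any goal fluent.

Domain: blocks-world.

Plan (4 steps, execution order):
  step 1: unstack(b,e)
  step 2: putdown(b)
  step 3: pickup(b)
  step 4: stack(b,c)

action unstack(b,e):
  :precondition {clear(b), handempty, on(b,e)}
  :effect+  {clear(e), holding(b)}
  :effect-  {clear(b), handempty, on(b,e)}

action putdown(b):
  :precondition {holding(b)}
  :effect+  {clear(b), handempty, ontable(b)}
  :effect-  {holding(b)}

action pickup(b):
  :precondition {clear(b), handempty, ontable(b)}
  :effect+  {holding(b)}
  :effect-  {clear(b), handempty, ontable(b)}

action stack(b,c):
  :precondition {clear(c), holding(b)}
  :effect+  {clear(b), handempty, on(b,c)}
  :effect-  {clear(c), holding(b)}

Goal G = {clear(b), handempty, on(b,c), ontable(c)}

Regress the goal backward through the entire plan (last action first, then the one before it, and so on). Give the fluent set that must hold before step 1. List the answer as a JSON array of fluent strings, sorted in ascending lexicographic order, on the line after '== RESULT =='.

Work backward from the goal:
  through step 4 (stack(b,c)): drop {clear(b), handempty, on(b,c)}, keep {ontable(c)}, require {clear(c), holding(b)}
    → {clear(c), holding(b), ontable(c)}
  through step 3 (pickup(b)): drop {holding(b)}, keep {clear(c), ontable(c)}, require {clear(b), handempty, ontable(b)}
    → {clear(b), clear(c), handempty, ontable(b), ontable(c)}
  through step 2 (putdown(b)): drop {clear(b), handempty, ontable(b)}, keep {clear(c), ontable(c)}, require {holding(b)}
    → {clear(c), holding(b), ontable(c)}
  through step 1 (unstack(b,e)): drop {holding(b)}, keep {clear(c), ontable(c)}, require {clear(b), handempty, on(b,e)}
    → {clear(b), clear(c), handempty, on(b,e), ontable(c)}

== RESULT ==
["clear(b)", "clear(c)", "handempty", "on(b,e)", "ontable(c)"]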